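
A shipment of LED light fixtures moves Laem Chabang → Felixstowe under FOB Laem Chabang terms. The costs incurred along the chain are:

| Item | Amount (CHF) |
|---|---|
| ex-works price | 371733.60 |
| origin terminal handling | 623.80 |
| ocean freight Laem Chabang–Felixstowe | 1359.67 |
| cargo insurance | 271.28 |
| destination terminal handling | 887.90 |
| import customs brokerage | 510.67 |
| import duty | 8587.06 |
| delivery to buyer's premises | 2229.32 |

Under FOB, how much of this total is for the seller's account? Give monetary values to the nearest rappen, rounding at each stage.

FOB: the seller bears costs until goods are on board at the origin port; the buyer bears freight, insurance and all costs thereafter.
Seller's account: goods 371733.60 + origin terminal 623.80 = 372357.40
Buyer's account: freight 1359.67 + insurance 271.28 + destination terminal 887.90 + brokerage 510.67 + duty 8587.06 + delivery 2229.32 = 13845.90

Seller's account: CHF 372357.40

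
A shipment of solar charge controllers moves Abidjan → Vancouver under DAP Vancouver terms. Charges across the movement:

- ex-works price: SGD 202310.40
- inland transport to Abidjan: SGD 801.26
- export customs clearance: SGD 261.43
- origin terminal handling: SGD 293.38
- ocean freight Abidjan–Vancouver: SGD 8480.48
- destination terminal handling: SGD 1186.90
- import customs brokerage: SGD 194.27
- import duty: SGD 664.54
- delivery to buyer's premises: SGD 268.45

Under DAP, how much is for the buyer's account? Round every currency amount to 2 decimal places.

DAP: the seller bears all costs to the named destination except import duty and clearance.
Seller's account: goods 202310.40 + inland to port 801.26 + export clearance 261.43 + origin terminal 293.38 + freight 8480.48 + destination terminal 1186.90 + delivery 268.45 = 213602.30
Buyer's account: brokerage 194.27 + duty 664.54 = 858.81

Buyer's account: SGD 858.81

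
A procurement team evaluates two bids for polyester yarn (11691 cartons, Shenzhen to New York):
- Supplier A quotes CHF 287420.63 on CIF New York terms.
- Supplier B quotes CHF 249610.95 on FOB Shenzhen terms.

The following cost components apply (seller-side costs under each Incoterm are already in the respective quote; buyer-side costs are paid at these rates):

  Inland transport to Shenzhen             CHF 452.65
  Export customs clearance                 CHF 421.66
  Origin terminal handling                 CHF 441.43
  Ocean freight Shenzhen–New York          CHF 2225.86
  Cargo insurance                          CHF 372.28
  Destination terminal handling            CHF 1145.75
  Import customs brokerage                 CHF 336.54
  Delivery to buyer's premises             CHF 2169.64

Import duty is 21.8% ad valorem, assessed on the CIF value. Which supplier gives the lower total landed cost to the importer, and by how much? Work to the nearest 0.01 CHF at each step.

Supplier A (CIF):
The CIF price already equals the CIF value: 287420.63
Import duty = 287420.63 × 21.8% = 62657.70
Buyer bears (A): 1145.75 + 336.54 + 2169.64 = 3651.93
Landed cost (A) = invoice 287420.63 + 3651.93 + duty 62657.70 = 353730.26
Supplier B (FOB):
CIF value = FOB price + freight + insurance = 249610.95 + 2225.86 + 372.28 = 252209.09
Import duty = 252209.09 × 21.8% = 54981.58
Buyer bears (B): 2225.86 + 372.28 + 1145.75 + 336.54 + 2169.64 = 6250.07
Landed cost (B) = invoice 249610.95 + 6250.07 + duty 54981.58 = 310842.60
Difference = |353730.26 − 310842.60| = 42887.66

Supplier B is cheaper by CHF 42887.66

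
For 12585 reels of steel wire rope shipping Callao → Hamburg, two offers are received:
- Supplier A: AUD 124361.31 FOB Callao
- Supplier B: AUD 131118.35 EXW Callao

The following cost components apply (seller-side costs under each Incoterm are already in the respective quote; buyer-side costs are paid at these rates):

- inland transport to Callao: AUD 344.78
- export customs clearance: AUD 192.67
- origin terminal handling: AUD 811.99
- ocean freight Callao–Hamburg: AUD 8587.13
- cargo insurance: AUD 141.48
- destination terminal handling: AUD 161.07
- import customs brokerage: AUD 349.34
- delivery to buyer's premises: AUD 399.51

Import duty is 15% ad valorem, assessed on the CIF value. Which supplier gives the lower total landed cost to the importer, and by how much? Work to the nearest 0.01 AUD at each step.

Supplier A (FOB):
CIF value = FOB price + freight + insurance = 124361.31 + 8587.13 + 141.48 = 133089.92
Import duty = 133089.92 × 15% = 19963.49
Buyer bears (A): 8587.13 + 141.48 + 161.07 + 349.34 + 399.51 = 9638.53
Landed cost (A) = invoice 124361.31 + 9638.53 + duty 19963.49 = 153963.33
Supplier B (EXW):
CIF value = EXW price + inland to port + export clearance + origin terminal + freight + insurance = 131118.35 + 344.78 + 192.67 + 811.99 + 8587.13 + 141.48 = 141196.40
Import duty = 141196.40 × 15% = 21179.46
Buyer bears (B): 344.78 + 192.67 + 811.99 + 8587.13 + 141.48 + 161.07 + 349.34 + 399.51 = 10987.97
Landed cost (B) = invoice 131118.35 + 10987.97 + duty 21179.46 = 163285.78
Difference = |153963.33 − 163285.78| = 9322.45

Supplier A is cheaper by AUD 9322.45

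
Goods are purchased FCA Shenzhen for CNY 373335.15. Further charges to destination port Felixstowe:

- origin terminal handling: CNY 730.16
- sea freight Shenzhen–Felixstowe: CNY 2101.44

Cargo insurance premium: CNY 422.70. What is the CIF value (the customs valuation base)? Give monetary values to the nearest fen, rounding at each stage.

CIF = FCA price + pre-shipment costs + freight + insurance
CIF = 373335.15 + 730.16 + 2101.44 + 422.70 = 376589.45

CIF value: CNY 376589.45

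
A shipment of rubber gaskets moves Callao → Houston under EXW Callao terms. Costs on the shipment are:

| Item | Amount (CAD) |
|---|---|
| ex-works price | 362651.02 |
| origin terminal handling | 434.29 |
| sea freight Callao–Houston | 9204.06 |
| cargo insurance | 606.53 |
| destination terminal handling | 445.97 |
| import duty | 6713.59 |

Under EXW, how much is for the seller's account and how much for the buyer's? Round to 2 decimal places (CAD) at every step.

EXW: the seller makes goods available at their premises; the buyer bears all onward costs.
Seller's account: goods 362651.02 = 362651.02
Buyer's account: origin terminal 434.29 + freight 9204.06 + insurance 606.53 + destination terminal 445.97 + duty 6713.59 = 17404.44

Seller: CAD 362651.02; buyer: CAD 17404.44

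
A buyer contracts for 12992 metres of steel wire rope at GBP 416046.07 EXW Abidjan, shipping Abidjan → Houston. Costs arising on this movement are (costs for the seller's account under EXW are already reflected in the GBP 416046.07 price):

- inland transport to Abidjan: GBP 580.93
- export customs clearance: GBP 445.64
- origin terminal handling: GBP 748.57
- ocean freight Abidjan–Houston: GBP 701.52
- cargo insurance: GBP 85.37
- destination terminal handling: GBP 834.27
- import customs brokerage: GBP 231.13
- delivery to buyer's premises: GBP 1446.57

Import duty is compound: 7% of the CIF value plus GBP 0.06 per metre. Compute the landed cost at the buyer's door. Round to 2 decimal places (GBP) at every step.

Total landed cost: GBP 451202.16

EXW: the seller makes goods available at their premises; the buyer bears all onward costs.
CIF value = EXW price + inland to port + export clearance + origin terminal + freight + insurance = 416046.07 + 580.93 + 445.64 + 748.57 + 701.52 + 85.37 = 418608.10
Ad valorem component: 418608.10 × 7% = 29302.57
Specific component: 12992 × 0.06 = 779.52
Import duty = 29302.57 + 779.52 = 30082.09
Buyer bears: inland to port 580.93 + export clearance 445.64 + origin terminal 748.57 + freight 701.52 + insurance 85.37 + destination terminal 834.27 + brokerage 231.13 + delivery 1446.57 + duty 30082.09 = 35156.09
Landed cost = invoice 416046.07 + 35156.09 = 451202.16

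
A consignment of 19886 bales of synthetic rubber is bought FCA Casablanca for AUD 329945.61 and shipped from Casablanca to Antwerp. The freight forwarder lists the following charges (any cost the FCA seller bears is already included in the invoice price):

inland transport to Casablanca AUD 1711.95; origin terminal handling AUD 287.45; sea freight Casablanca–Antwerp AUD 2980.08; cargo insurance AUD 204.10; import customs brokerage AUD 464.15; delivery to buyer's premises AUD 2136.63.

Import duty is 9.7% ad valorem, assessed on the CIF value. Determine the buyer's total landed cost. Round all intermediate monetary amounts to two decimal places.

Total landed cost: AUD 368359.49

FCA: the seller delivers export-cleared goods to the carrier; the buyer bears costs from that point.
Already in the invoice (seller's account under FCA): inland to port — exclude.
CIF value = FCA price + origin terminal + freight + insurance = 329945.61 + 287.45 + 2980.08 + 204.10 = 333417.24
Import duty = 333417.24 × 9.7% = 32341.47
Buyer bears: origin terminal 287.45 + freight 2980.08 + insurance 204.10 + brokerage 464.15 + delivery 2136.63 + duty 32341.47 = 38413.88
Landed cost = invoice 329945.61 + 38413.88 = 368359.49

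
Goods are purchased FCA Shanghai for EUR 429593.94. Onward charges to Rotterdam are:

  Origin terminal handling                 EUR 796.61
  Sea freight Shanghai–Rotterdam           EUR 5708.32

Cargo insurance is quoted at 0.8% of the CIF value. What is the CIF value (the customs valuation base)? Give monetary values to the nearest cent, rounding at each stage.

Let C be the CIF value. C = FCA price + pre-shipment costs + freight + 0.8% × C
C − 0.8% × C = 429593.94 + 796.61 + 5708.32
0.992 × C = 436098.87
C = 436098.87 / 0.992 = 439615.80
Insurance premium = 0.8% × 439615.80 = 3516.93

CIF value: EUR 439615.80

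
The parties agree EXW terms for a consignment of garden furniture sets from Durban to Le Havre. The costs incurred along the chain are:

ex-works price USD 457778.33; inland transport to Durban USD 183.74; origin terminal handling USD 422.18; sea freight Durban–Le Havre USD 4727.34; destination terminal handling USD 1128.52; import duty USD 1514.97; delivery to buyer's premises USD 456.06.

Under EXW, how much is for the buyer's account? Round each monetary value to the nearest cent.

EXW: the seller makes goods available at their premises; the buyer bears all onward costs.
Seller's account: goods 457778.33 = 457778.33
Buyer's account: inland to port 183.74 + origin terminal 422.18 + freight 4727.34 + destination terminal 1128.52 + duty 1514.97 + delivery 456.06 = 8432.81

Buyer's account: USD 8432.81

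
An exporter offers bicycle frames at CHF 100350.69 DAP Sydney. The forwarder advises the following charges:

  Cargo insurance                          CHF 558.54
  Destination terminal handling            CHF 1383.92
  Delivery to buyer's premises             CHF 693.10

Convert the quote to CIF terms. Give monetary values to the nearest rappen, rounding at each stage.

Not relevant to the conversion: insurance — on the seller under both DAP and CIF; already in the DAP price and stays in the CIF price.
From DAP to CIF, the seller no longer bears: destination terminal, delivery.
CIF price = 100350.69 − 1383.92 − 693.10 = 98273.67

CIF price: CHF 98273.67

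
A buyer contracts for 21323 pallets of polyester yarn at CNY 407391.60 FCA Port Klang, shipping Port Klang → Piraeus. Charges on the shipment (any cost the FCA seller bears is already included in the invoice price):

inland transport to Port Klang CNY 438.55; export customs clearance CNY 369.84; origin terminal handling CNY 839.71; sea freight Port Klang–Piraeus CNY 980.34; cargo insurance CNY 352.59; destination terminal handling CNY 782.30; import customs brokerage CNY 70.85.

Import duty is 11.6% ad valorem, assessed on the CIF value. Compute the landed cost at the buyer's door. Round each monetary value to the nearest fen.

Total landed cost: CNY 457926.84

FCA: the seller delivers export-cleared goods to the carrier; the buyer bears costs from that point.
Already in the invoice (seller's account under FCA): inland to port, export clearance — exclude.
CIF value = FCA price + origin terminal + freight + insurance = 407391.60 + 839.71 + 980.34 + 352.59 = 409564.24
Import duty = 409564.24 × 11.6% = 47509.45
Buyer bears: origin terminal 839.71 + freight 980.34 + insurance 352.59 + destination terminal 782.30 + brokerage 70.85 + duty 47509.45 = 50535.24
Landed cost = invoice 407391.60 + 50535.24 = 457926.84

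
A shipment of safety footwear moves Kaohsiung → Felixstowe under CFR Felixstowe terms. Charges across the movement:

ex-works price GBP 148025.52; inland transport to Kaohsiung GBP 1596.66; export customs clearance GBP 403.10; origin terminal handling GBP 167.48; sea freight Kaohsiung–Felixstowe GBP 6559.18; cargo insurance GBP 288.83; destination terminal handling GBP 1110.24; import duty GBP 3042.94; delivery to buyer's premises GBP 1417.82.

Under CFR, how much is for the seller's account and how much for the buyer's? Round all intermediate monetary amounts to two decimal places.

Seller: GBP 156751.94; buyer: GBP 5859.83

CFR: the seller pays costs through ocean freight to the destination port, but not insurance.
Seller's account: goods 148025.52 + inland to port 1596.66 + export clearance 403.10 + origin terminal 167.48 + freight 6559.18 = 156751.94
Buyer's account: insurance 288.83 + destination terminal 1110.24 + duty 3042.94 + delivery 1417.82 = 5859.83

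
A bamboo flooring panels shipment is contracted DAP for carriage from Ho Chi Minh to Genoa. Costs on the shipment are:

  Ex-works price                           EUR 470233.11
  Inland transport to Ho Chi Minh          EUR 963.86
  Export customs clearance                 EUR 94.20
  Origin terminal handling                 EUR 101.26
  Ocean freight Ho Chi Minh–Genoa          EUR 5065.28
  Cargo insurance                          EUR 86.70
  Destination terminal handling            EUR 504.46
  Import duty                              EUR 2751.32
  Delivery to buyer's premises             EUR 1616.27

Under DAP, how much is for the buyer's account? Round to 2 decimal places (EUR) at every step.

DAP: the seller bears all costs to the named destination except import duty and clearance.
Seller's account: goods 470233.11 + inland to port 963.86 + export clearance 94.20 + origin terminal 101.26 + freight 5065.28 + insurance 86.70 + destination terminal 504.46 + delivery 1616.27 = 478665.14
Buyer's account: duty 2751.32 = 2751.32

Buyer's account: EUR 2751.32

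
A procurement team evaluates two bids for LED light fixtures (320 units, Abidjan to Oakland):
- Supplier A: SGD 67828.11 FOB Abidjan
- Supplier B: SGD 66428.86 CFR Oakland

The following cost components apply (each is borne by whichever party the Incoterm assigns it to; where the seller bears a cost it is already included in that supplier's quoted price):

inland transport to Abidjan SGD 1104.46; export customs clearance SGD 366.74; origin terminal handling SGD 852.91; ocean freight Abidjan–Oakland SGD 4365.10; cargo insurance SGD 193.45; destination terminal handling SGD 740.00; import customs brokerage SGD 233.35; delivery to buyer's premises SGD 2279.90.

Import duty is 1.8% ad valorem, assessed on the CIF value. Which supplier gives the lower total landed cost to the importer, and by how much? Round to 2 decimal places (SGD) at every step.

Supplier B is cheaper by SGD 5868.11

Supplier A (FOB):
CIF value = FOB price + freight + insurance = 67828.11 + 4365.10 + 193.45 = 72386.66
Import duty = 72386.66 × 1.8% = 1302.96
Buyer bears (A): 4365.10 + 193.45 + 740.00 + 233.35 + 2279.90 = 7811.80
Landed cost (A) = invoice 67828.11 + 7811.80 + duty 1302.96 = 76942.87
Supplier B (CFR):
CIF value = CFR price + insurance = 66428.86 + 193.45 = 66622.31
Import duty = 66622.31 × 1.8% = 1199.20
Buyer bears (B): 193.45 + 740.00 + 233.35 + 2279.90 = 3446.70
Landed cost (B) = invoice 66428.86 + 3446.70 + duty 1199.20 = 71074.76
Difference = |76942.87 − 71074.76| = 5868.11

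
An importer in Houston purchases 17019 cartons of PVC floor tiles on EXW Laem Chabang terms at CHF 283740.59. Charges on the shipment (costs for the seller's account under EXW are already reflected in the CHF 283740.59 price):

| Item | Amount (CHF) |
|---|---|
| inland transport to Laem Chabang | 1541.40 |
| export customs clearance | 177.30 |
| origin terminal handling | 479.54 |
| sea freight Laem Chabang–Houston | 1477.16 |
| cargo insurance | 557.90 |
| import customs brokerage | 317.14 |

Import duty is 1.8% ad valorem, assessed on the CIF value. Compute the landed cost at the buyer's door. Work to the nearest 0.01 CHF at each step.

Total landed cost: CHF 293474.56

EXW: the seller makes goods available at their premises; the buyer bears all onward costs.
CIF value = EXW price + inland to port + export clearance + origin terminal + freight + insurance = 283740.59 + 1541.40 + 177.30 + 479.54 + 1477.16 + 557.90 = 287973.89
Import duty = 287973.89 × 1.8% = 5183.53
Buyer bears: inland to port 1541.40 + export clearance 177.30 + origin terminal 479.54 + freight 1477.16 + insurance 557.90 + brokerage 317.14 + duty 5183.53 = 9733.97
Landed cost = invoice 283740.59 + 9733.97 = 293474.56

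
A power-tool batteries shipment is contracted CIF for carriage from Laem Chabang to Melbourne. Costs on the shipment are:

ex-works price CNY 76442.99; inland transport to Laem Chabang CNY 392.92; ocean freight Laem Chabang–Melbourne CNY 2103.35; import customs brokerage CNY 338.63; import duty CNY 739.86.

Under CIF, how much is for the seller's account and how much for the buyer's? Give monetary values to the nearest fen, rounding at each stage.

Seller: CNY 78939.26; buyer: CNY 1078.49

CIF: the seller pays costs through ocean freight and marine insurance to the destination port.
Seller's account: goods 76442.99 + inland to port 392.92 + freight 2103.35 = 78939.26
Buyer's account: brokerage 338.63 + duty 739.86 = 1078.49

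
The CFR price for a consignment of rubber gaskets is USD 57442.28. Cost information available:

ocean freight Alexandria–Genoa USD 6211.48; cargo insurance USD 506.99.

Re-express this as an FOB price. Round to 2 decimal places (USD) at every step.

FOB price: USD 51230.80

Not relevant to the conversion: insurance — on the buyer under both terms; not part of either seller's price.
From CFR to FOB, the seller no longer bears: freight.
FOB price = 57442.28 − 6211.48 = 51230.80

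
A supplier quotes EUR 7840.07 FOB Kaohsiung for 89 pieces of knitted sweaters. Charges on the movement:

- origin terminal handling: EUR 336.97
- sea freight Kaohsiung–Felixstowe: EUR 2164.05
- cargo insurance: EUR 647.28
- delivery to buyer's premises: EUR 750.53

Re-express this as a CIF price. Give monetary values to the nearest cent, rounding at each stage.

Not relevant to the conversion: origin terminal — on the seller under both FOB and CIF; already in the FOB price and stays in the CIF price. delivery — on the buyer under both terms; not part of either seller's price.
From FOB to CIF, the seller additionally bears: freight, insurance.
CIF price = 7840.07 + 2164.05 + 647.28 = 10651.40

CIF price: EUR 10651.40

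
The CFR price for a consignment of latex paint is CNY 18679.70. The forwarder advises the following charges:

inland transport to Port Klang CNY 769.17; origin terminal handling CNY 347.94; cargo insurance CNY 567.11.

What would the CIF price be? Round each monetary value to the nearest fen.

CIF price: CNY 19246.81

Not relevant to the conversion: origin terminal, inland to port — on the seller under both CFR and CIF; already in the CFR price and stays in the CIF price.
From CFR to CIF, the seller additionally bears: insurance.
CIF price = 18679.70 + 567.11 = 19246.81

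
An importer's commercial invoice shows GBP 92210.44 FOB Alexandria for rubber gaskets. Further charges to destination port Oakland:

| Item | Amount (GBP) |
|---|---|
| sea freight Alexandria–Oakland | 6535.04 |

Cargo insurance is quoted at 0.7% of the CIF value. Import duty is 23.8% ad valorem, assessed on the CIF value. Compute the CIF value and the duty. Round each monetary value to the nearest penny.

Let C be the CIF value. C = FOB price + freight + 0.7% × C
C − 0.7% × C = 92210.44 + 6535.04
0.993 × C = 98745.48
C = 98745.48 / 0.993 = 99441.57
Insurance premium = 0.7% × 99441.57 = 696.09
Import duty = 99441.57 × 23.8% = 23667.09

CIF value: GBP 99441.57; import duty: GBP 23667.09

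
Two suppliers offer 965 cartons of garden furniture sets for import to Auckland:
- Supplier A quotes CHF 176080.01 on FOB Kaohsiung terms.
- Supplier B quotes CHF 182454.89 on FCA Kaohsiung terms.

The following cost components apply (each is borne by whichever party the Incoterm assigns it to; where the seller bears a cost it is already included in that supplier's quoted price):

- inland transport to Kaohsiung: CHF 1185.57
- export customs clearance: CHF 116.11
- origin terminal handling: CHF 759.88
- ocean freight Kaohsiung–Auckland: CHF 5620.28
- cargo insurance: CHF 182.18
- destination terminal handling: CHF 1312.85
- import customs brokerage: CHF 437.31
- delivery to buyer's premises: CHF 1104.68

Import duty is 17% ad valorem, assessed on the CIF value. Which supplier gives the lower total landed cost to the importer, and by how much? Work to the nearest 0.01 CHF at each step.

Supplier A (FOB):
CIF value = FOB price + freight + insurance = 176080.01 + 5620.28 + 182.18 = 181882.47
Import duty = 181882.47 × 17% = 30920.02
Buyer bears (A): 5620.28 + 182.18 + 1312.85 + 437.31 + 1104.68 = 8657.30
Landed cost (A) = invoice 176080.01 + 8657.30 + duty 30920.02 = 215657.33
Supplier B (FCA):
CIF value = FCA price + origin terminal + freight + insurance = 182454.89 + 759.88 + 5620.28 + 182.18 = 189017.23
Import duty = 189017.23 × 17% = 32132.93
Buyer bears (B): 759.88 + 5620.28 + 182.18 + 1312.85 + 437.31 + 1104.68 = 9417.18
Landed cost (B) = invoice 182454.89 + 9417.18 + duty 32132.93 = 224005.00
Difference = |215657.33 − 224005.00| = 8347.67

Supplier A is cheaper by CHF 8347.67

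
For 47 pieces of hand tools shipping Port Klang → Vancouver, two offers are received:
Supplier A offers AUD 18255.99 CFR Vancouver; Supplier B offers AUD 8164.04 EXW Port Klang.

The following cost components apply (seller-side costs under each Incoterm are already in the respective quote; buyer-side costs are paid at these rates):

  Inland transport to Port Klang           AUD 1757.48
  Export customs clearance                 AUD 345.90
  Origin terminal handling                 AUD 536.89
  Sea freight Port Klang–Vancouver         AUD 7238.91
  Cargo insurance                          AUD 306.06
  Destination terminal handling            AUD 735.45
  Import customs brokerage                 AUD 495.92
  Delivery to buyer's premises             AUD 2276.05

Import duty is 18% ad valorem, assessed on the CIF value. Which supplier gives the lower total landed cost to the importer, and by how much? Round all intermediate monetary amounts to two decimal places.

Supplier B is cheaper by AUD 251.07

Supplier A (CFR):
CIF value = CFR price + insurance = 18255.99 + 306.06 = 18562.05
Import duty = 18562.05 × 18% = 3341.17
Buyer bears (A): 306.06 + 735.45 + 495.92 + 2276.05 = 3813.48
Landed cost (A) = invoice 18255.99 + 3813.48 + duty 3341.17 = 25410.64
Supplier B (EXW):
CIF value = EXW price + inland to port + export clearance + origin terminal + freight + insurance = 8164.04 + 1757.48 + 345.90 + 536.89 + 7238.91 + 306.06 = 18349.28
Import duty = 18349.28 × 18% = 3302.87
Buyer bears (B): 1757.48 + 345.90 + 536.89 + 7238.91 + 306.06 + 735.45 + 495.92 + 2276.05 = 13692.66
Landed cost (B) = invoice 8164.04 + 13692.66 + duty 3302.87 = 25159.57
Difference = |25410.64 − 25159.57| = 251.07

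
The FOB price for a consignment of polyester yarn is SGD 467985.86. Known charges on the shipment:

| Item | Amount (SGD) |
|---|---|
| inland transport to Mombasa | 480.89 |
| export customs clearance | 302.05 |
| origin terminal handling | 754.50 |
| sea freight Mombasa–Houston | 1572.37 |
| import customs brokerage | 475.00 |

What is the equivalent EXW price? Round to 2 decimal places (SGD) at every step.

EXW price: SGD 466448.42

Not relevant to the conversion: brokerage, freight — on the buyer under both terms; not part of either seller's price.
From FOB to EXW, the seller no longer bears: inland to port, export clearance, origin terminal.
EXW price = 467985.86 − 480.89 − 302.05 − 754.50 = 466448.42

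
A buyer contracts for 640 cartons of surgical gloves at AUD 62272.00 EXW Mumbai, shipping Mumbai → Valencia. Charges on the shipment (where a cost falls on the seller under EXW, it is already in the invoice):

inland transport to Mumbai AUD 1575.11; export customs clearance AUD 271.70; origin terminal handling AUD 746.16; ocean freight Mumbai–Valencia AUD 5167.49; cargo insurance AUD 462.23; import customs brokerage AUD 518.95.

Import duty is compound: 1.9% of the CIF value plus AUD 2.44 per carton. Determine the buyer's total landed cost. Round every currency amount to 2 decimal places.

EXW: the seller makes goods available at their premises; the buyer bears all onward costs.
CIF value = EXW price + inland to port + export clearance + origin terminal + freight + insurance = 62272.00 + 1575.11 + 271.70 + 746.16 + 5167.49 + 462.23 = 70494.69
Ad valorem component: 70494.69 × 1.9% = 1339.40
Specific component: 640 × 2.44 = 1561.60
Import duty = 1339.40 + 1561.60 = 2901.00
Buyer bears: inland to port 1575.11 + export clearance 271.70 + origin terminal 746.16 + freight 5167.49 + insurance 462.23 + brokerage 518.95 + duty 2901.00 = 11642.64
Landed cost = invoice 62272.00 + 11642.64 = 73914.64

Total landed cost: AUD 73914.64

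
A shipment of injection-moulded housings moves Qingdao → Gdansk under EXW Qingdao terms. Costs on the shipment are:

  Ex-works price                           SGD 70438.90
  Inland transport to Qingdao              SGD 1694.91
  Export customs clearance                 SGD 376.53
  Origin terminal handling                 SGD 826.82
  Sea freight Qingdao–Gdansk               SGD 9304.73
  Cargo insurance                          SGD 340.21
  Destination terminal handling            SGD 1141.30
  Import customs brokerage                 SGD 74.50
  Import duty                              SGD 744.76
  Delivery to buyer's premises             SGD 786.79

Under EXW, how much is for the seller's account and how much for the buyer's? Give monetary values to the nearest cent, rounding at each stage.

Seller: SGD 70438.90; buyer: SGD 15290.55

EXW: the seller makes goods available at their premises; the buyer bears all onward costs.
Seller's account: goods 70438.90 = 70438.90
Buyer's account: inland to port 1694.91 + export clearance 376.53 + origin terminal 826.82 + freight 9304.73 + insurance 340.21 + destination terminal 1141.30 + brokerage 74.50 + duty 744.76 + delivery 786.79 = 15290.55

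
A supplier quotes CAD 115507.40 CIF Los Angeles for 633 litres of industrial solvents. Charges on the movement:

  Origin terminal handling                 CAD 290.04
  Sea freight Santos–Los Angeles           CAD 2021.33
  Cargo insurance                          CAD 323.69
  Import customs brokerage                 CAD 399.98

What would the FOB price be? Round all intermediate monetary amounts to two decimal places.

FOB price: CAD 113162.38

Not relevant to the conversion: origin terminal — on the seller under both CIF and FOB; already in the CIF price and stays in the FOB price. brokerage — on the buyer under both terms; not part of either seller's price.
From CIF to FOB, the seller no longer bears: freight, insurance.
FOB price = 115507.40 − 2021.33 − 323.69 = 113162.38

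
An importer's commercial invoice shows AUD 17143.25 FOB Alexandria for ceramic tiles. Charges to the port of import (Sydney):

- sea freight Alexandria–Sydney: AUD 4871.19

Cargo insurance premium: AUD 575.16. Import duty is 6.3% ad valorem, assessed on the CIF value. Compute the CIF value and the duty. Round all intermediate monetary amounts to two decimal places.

CIF = FOB price + freight + insurance
CIF = 17143.25 + 4871.19 + 575.16 = 22589.60
Import duty = 22589.60 × 6.3% = 1423.14

CIF value: AUD 22589.60; import duty: AUD 1423.14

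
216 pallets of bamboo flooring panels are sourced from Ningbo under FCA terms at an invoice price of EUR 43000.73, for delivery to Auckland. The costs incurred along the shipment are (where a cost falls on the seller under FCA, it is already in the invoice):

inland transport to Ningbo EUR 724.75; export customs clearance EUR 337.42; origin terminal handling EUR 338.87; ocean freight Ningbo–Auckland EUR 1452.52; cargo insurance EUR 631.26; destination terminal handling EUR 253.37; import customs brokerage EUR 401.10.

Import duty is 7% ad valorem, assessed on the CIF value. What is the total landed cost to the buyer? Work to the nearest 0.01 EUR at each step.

FCA: the seller delivers export-cleared goods to the carrier; the buyer bears costs from that point.
Already in the invoice (seller's account under FCA): inland to port, export clearance — exclude.
CIF value = FCA price + origin terminal + freight + insurance = 43000.73 + 338.87 + 1452.52 + 631.26 = 45423.38
Import duty = 45423.38 × 7% = 3179.64
Buyer bears: origin terminal 338.87 + freight 1452.52 + insurance 631.26 + destination terminal 253.37 + brokerage 401.10 + duty 3179.64 = 6256.76
Landed cost = invoice 43000.73 + 6256.76 = 49257.49

Total landed cost: EUR 49257.49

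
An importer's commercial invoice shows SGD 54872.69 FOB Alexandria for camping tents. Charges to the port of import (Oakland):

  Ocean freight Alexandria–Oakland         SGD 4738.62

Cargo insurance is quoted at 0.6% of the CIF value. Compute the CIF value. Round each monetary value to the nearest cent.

Let C be the CIF value. C = FOB price + freight + 0.6% × C
C − 0.6% × C = 54872.69 + 4738.62
0.994 × C = 59611.31
C = 59611.31 / 0.994 = 59971.14
Insurance premium = 0.6% × 59971.14 = 359.83

CIF value: SGD 59971.14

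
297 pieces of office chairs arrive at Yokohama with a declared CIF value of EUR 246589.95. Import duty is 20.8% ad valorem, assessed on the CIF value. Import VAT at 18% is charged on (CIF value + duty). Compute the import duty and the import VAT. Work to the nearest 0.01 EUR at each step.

Import duty = 246589.95 × 20.8% = 51290.71
VAT base = CIF + duty = 246589.95 + 51290.71 = 297880.66
Import VAT = 297880.66 × 18% = 53618.52

Import duty: EUR 51290.71; import VAT: EUR 53618.52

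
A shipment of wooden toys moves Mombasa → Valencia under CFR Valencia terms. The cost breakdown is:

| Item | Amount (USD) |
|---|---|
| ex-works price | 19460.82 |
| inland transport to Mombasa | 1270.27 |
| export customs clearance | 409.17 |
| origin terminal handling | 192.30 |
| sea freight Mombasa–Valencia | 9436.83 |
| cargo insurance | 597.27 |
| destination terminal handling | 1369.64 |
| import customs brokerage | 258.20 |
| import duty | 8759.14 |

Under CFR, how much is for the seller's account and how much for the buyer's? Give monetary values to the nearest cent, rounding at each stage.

Seller: USD 30769.39; buyer: USD 10984.25

CFR: the seller pays costs through ocean freight to the destination port, but not insurance.
Seller's account: goods 19460.82 + inland to port 1270.27 + export clearance 409.17 + origin terminal 192.30 + freight 9436.83 = 30769.39
Buyer's account: insurance 597.27 + destination terminal 1369.64 + brokerage 258.20 + duty 8759.14 = 10984.25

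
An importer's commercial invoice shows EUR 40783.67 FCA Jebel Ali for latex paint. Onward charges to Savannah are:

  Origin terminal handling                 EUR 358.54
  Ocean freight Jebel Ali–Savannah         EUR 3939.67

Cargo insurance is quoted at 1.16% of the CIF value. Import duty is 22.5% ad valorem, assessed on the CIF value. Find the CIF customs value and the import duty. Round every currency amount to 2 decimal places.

CIF value: EUR 45610.97; import duty: EUR 10262.47

Let C be the CIF value. C = FCA price + pre-shipment costs + freight + 1.16% × C
C − 1.16% × C = 40783.67 + 358.54 + 3939.67
0.9884 × C = 45081.88
C = 45081.88 / 0.9884 = 45610.97
Insurance premium = 1.16% × 45610.97 = 529.09
Import duty = 45610.97 × 22.5% = 10262.47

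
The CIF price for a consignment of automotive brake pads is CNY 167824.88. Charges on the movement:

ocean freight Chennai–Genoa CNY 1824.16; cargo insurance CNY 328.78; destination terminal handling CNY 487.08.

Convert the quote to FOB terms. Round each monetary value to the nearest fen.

FOB price: CNY 165671.94

Not relevant to the conversion: destination terminal — on the buyer under both terms; not part of either seller's price.
From CIF to FOB, the seller no longer bears: freight, insurance.
FOB price = 167824.88 − 1824.16 − 328.78 = 165671.94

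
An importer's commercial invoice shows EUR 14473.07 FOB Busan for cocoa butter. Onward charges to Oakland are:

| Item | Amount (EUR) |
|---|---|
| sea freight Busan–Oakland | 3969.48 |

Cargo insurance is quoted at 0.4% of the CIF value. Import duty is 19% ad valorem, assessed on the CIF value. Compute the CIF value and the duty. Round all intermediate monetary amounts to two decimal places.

Let C be the CIF value. C = FOB price + freight + 0.4% × C
C − 0.4% × C = 14473.07 + 3969.48
0.996 × C = 18442.55
C = 18442.55 / 0.996 = 18516.62
Insurance premium = 0.4% × 18516.62 = 74.07
Import duty = 18516.62 × 19% = 3518.16

CIF value: EUR 18516.62; import duty: EUR 3518.16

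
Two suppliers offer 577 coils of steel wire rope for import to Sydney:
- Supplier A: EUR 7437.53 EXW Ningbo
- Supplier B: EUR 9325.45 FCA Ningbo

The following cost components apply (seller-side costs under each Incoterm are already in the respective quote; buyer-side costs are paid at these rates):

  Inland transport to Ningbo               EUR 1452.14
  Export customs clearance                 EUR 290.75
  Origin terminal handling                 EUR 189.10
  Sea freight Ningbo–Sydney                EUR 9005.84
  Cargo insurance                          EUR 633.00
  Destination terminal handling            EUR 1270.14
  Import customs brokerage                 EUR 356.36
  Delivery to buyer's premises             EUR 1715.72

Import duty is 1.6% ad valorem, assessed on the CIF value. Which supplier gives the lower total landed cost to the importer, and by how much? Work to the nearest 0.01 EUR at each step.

Supplier A is cheaper by EUR 147.35

Supplier A (EXW):
CIF value = EXW price + inland to port + export clearance + origin terminal + freight + insurance = 7437.53 + 1452.14 + 290.75 + 189.10 + 9005.84 + 633.00 = 19008.36
Import duty = 19008.36 × 1.6% = 304.13
Buyer bears (A): 1452.14 + 290.75 + 189.10 + 9005.84 + 633.00 + 1270.14 + 356.36 + 1715.72 = 14913.05
Landed cost (A) = invoice 7437.53 + 14913.05 + duty 304.13 = 22654.71
Supplier B (FCA):
CIF value = FCA price + origin terminal + freight + insurance = 9325.45 + 189.10 + 9005.84 + 633.00 = 19153.39
Import duty = 19153.39 × 1.6% = 306.45
Buyer bears (B): 189.10 + 9005.84 + 633.00 + 1270.14 + 356.36 + 1715.72 = 13170.16
Landed cost (B) = invoice 9325.45 + 13170.16 + duty 306.45 = 22802.06
Difference = |22654.71 − 22802.06| = 147.35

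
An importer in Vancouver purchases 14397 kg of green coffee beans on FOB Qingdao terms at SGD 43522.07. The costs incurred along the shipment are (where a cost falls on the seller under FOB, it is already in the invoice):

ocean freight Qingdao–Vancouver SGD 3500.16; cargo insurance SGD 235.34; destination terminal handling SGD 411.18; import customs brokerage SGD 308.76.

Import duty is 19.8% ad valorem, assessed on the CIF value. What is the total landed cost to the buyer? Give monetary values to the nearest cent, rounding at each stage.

Total landed cost: SGD 57334.51

FOB: the seller bears costs until goods are on board at the origin port; the buyer bears freight, insurance and all costs thereafter.
CIF value = FOB price + freight + insurance = 43522.07 + 3500.16 + 235.34 = 47257.57
Import duty = 47257.57 × 19.8% = 9357.00
Buyer bears: freight 3500.16 + insurance 235.34 + destination terminal 411.18 + brokerage 308.76 + duty 9357.00 = 13812.44
Landed cost = invoice 43522.07 + 13812.44 = 57334.51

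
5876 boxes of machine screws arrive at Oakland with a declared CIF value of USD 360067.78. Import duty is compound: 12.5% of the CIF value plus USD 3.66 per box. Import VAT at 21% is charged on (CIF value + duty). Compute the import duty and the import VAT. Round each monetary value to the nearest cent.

Ad valorem component: 360067.78 × 12.5% = 45008.47
Specific component: 5876 × 3.66 = 21506.16
Import duty = 45008.47 + 21506.16 = 66514.63
VAT base = CIF + duty = 360067.78 + 66514.63 = 426582.41
Import VAT = 426582.41 × 21% = 89582.31

Import duty: USD 66514.63; import VAT: USD 89582.31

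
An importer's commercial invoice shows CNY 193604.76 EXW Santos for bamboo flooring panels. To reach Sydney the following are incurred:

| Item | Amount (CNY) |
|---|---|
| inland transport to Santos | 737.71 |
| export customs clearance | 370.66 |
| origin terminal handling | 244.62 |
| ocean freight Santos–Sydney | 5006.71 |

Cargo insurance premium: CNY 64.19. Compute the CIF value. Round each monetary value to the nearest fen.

CIF = EXW price + pre-shipment costs + freight + insurance
CIF = 193604.76 + 737.71 + 370.66 + 244.62 + 5006.71 + 64.19 = 200028.65

CIF value: CNY 200028.65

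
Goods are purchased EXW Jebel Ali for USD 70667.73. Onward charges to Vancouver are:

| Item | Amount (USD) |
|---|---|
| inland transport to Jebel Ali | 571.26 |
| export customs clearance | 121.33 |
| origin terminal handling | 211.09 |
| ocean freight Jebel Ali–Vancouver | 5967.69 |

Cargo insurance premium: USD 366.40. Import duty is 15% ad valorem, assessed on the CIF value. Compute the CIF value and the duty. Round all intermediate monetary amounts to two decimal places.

CIF = EXW price + pre-shipment costs + freight + insurance
CIF = 70667.73 + 571.26 + 121.33 + 211.09 + 5967.69 + 366.40 = 77905.50
Import duty = 77905.50 × 15% = 11685.83

CIF value: USD 77905.50; import duty: USD 11685.83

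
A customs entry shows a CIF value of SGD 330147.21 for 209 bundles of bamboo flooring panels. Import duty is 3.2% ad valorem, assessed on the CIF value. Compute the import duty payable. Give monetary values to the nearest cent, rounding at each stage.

Import duty: SGD 10564.71

Import duty = 330147.21 × 3.2% = 10564.71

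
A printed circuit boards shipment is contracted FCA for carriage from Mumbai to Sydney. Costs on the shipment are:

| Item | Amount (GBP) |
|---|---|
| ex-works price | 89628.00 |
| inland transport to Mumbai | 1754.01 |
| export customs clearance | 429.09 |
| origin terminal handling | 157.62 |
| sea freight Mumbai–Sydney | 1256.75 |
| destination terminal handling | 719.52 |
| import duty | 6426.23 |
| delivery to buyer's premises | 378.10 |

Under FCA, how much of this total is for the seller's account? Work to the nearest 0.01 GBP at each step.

FCA: the seller delivers export-cleared goods to the carrier; the buyer bears costs from that point.
Seller's account: goods 89628.00 + inland to port 1754.01 + export clearance 429.09 = 91811.10
Buyer's account: origin terminal 157.62 + freight 1256.75 + destination terminal 719.52 + duty 6426.23 + delivery 378.10 = 8938.22

Seller's account: GBP 91811.10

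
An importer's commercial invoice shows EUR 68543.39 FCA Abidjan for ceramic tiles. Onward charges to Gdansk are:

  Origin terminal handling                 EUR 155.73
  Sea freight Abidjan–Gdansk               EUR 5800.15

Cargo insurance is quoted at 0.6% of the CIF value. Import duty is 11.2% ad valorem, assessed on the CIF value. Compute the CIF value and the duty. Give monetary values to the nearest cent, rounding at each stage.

CIF value: EUR 74948.96; import duty: EUR 8394.28

Let C be the CIF value. C = FCA price + pre-shipment costs + freight + 0.6% × C
C − 0.6% × C = 68543.39 + 155.73 + 5800.15
0.994 × C = 74499.27
C = 74499.27 / 0.994 = 74948.96
Insurance premium = 0.6% × 74948.96 = 449.69
Import duty = 74948.96 × 11.2% = 8394.28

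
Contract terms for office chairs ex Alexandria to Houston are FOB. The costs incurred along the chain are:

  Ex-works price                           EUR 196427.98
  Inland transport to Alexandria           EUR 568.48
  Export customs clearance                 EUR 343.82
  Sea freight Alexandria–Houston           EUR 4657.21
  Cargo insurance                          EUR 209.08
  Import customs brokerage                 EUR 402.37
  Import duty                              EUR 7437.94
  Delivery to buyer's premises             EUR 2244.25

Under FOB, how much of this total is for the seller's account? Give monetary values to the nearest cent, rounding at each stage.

FOB: the seller bears costs until goods are on board at the origin port; the buyer bears freight, insurance and all costs thereafter.
Seller's account: goods 196427.98 + inland to port 568.48 + export clearance 343.82 = 197340.28
Buyer's account: freight 4657.21 + insurance 209.08 + brokerage 402.37 + duty 7437.94 + delivery 2244.25 = 14950.85

Seller's account: EUR 197340.28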